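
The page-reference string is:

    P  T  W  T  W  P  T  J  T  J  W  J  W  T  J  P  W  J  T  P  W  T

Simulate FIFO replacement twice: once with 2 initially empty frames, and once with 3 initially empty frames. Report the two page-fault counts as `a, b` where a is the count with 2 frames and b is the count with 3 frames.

2 frames: F F F . . F F F . . F . . F F F F F F F F F → 16 faults.
3 frames: F F F . . . . F . . . . . . . F . . F . F . → 7 faults.
7 < 16: adding a frame reduced faults, as is typical.

16, 7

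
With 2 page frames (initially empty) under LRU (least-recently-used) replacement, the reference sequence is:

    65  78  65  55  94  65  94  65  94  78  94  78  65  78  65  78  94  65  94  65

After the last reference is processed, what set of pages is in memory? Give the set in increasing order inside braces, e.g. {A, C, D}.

{65, 94}

65 → miss, frames [65]
78 → miss, frames [65, 78]
65 → hit
55 → miss, evict 78, frames [65, 55]
94 → miss, evict 65, frames [55, 94]
65 → miss, evict 55, frames [94, 65]
94 → hit
65 → hit
94 → hit
78 → miss, evict 65, frames [94, 78]
94 → hit
78 → hit
65 → miss, evict 94, frames [78, 65]
78 → hit
65 → hit
78 → hit
94 → miss, evict 65, frames [78, 94]
65 → miss, evict 78, frames [94, 65]
94 → hit
65 → hit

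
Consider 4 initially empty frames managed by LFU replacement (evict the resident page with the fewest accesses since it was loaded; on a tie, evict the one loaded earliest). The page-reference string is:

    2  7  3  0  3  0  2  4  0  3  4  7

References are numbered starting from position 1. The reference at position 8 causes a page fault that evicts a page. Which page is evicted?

pos 1: 2 → fault, frames (2)
pos 2: 7 → fault, frames (2 7)
pos 3: 3 → fault, frames (2 7 3)
pos 4: 0 → fault, frames (2 7 3 0)
pos 5: 3 → hit
pos 6: 0 → hit
pos 7: 2 → hit
pos 8: 4 → fault, evict 7, frames (2 3 0 4)
At position 8, page 7 is evicted.

7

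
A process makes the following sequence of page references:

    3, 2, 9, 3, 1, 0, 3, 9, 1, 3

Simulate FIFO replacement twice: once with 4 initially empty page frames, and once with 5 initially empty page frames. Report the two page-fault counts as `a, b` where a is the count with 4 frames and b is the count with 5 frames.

4 frames: F F F . F F F . . . → 6 faults.
5 frames: F F F . F F . . . . → 5 faults.
5 < 6: adding a frame reduced faults, as is typical.

6, 5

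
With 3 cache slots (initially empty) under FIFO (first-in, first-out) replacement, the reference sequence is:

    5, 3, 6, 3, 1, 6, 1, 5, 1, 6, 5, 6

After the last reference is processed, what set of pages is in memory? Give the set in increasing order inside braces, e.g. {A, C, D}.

{1, 5, 6}

5 → miss, frames (5)
3 → miss, frames (5 3)
6 → miss, frames (5 3 6)
3 → hit
1 → miss, evict 5, frames (3 6 1)
6 → hit
1 → hit
5 → miss, evict 3, frames (6 1 5)
1 → hit
6 → hit
5 → hit
6 → hit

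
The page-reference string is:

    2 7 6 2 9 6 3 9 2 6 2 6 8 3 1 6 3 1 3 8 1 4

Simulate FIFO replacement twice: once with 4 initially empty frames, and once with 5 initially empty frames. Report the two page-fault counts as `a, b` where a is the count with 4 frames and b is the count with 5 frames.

11, 8

4 frames: F F F . F . F . F . . . F . F F F . . . . F → 11 faults.
5 frames: F F F . F . F . . . . . F . F . . . . . . F → 8 faults.
8 < 11: adding a frame reduced faults, as is typical.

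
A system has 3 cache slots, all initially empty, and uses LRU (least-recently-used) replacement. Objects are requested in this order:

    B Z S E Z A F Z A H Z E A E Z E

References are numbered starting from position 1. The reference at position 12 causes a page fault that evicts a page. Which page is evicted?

A

pos 1: B: miss, frames {B}
pos 2: Z: miss, frames {B,Z}
pos 3: S: miss, frames {B,Z,S}
pos 4: E: miss, evict B, frames {Z,S,E}
pos 5: Z: hit
pos 6: A: miss, evict S, frames {E,Z,A}
pos 7: F: miss, evict E, frames {Z,A,F}
pos 8: Z: hit
pos 9: A: hit
pos 10: H: miss, evict F, frames {Z,A,H}
pos 11: Z: hit
pos 12: E: miss, evict A, frames {H,Z,E}
At position 12, page A is evicted.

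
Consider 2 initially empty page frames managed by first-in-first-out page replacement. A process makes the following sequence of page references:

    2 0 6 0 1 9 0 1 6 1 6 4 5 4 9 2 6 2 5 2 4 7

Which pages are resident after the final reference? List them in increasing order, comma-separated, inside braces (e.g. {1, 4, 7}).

{4, 7}

2: fault, frames (2)
0: fault, frames (2 0)
6: fault, evict 2, frames (0 6)
0: hit
1: fault, evict 0, frames (6 1)
9: fault, evict 6, frames (1 9)
0: fault, evict 1, frames (9 0)
1: fault, evict 9, frames (0 1)
6: fault, evict 0, frames (1 6)
1: hit
6: hit
4: fault, evict 1, frames (6 4)
5: fault, evict 6, frames (4 5)
4: hit
9: fault, evict 4, frames (5 9)
2: fault, evict 5, frames (9 2)
6: fault, evict 9, frames (2 6)
2: hit
5: fault, evict 2, frames (6 5)
2: fault, evict 6, frames (5 2)
4: fault, evict 5, frames (2 4)
7: fault, evict 2, frames (4 7)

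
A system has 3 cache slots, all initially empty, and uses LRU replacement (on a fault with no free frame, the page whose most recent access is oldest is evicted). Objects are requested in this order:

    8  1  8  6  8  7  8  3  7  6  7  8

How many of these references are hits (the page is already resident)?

5

8 -> fault, frames [8]
1 -> fault, frames [8, 1]
8 -> hit
6 -> fault, frames [1, 8, 6]
8 -> hit
7 -> fault, evict 1, frames [6, 8, 7]
8 -> hit
3 -> fault, evict 6, frames [7, 8, 3]
7 -> hit
6 -> fault, evict 8, frames [3, 7, 6]
7 -> hit
8 -> fault, evict 3, frames [6, 7, 8]
Hits: 5.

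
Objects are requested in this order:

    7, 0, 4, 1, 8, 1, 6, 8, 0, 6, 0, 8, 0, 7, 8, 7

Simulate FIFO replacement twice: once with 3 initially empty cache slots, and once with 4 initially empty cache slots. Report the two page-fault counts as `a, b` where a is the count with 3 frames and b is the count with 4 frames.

9, 8

3 frames: F F F F F . F . F . . . . F F . → 9 faults.
4 frames: F F F F F . F . F . . . . F . . → 8 faults.
8 < 9: adding a frame reduced faults, as is typical.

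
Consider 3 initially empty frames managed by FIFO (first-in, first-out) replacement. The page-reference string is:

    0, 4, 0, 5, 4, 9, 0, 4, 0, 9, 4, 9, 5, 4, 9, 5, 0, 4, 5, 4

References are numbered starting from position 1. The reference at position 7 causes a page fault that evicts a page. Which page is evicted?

pos 1: 0: miss, frames [0]
pos 2: 4: miss, frames [0, 4]
pos 3: 0: hit
pos 4: 5: miss, frames [0, 4, 5]
pos 5: 4: hit
pos 6: 9: miss, evict 0, frames [4, 5, 9]
pos 7: 0: miss, evict 4, frames [5, 9, 0]
At position 7, page 4 is evicted.

4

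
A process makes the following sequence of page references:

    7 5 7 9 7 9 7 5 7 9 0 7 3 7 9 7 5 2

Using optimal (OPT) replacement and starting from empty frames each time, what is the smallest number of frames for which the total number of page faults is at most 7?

f=1: 18 faults
f=2: 10 faults
f=3: 7 faults
f=4: 6 faults
f=5: 6 faults
f=6: 6 faults
Smallest f with faults ≤ 7 is 3.

3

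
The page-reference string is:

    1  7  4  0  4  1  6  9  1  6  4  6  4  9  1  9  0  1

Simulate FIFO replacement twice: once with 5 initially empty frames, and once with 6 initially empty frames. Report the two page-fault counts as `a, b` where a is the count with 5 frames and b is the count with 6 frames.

5 frames: F F F F . . F F F . . . . . . . . . → 7 faults.
6 frames: F F F F . . F F . . . . . . . . . . → 6 faults.
6 < 7: adding a frame reduced faults, as is typical.

7, 6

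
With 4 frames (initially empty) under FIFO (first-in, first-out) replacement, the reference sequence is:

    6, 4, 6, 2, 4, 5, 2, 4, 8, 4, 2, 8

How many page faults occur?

6 → miss, frames [6]
4 → miss, frames [6, 4]
6 → hit
2 → miss, frames [6, 4, 2]
4 → hit
5 → miss, frames [6, 4, 2, 5]
2 → hit
4 → hit
8 → miss, evict 6, frames [4, 2, 5, 8]
4 → hit
2 → hit
8 → hit
Page faults: 5.

5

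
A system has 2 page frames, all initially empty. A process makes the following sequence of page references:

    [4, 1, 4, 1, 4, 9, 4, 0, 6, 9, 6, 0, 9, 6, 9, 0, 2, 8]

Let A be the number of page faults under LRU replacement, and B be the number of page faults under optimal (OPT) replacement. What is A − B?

2

Under LRU: F F . . . F . F F F . F F F . F F F → 12 faults.
Under OPT: F F . . . F . F F . . F . F . F F F → 10 faults.
A − B = 12 − 10 = 2.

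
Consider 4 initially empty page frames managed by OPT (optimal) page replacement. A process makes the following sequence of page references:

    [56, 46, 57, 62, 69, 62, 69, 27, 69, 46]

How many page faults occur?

6

56 → miss, frames [56]
46 → miss, frames [56, 46]
57 → miss, frames [56, 46, 57]
62 → miss, frames [56, 46, 57, 62]
69 → miss, evict 57, frames [56, 46, 62, 69]
62 → hit
69 → hit
27 → miss, evict 62, frames [56, 46, 69, 27]
69 → hit
46 → hit
Page faults: 6.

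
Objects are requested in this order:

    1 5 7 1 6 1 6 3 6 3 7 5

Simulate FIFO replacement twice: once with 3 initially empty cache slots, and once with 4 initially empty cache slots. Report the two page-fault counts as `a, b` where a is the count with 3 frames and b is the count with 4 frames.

8, 5

3 frames: F F F . F F . F . . F F → 8 faults.
4 frames: F F F . F . . F . . . . → 5 faults.
5 < 8: adding a frame reduced faults, as is typical.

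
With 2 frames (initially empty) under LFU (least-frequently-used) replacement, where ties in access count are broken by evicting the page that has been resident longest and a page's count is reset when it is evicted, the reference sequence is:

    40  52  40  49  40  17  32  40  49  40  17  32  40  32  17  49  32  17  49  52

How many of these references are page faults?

14

40: fault, frames [40]
52: fault, frames [40, 52]
40: hit
49: fault, evict 52, frames [40, 49]
40: hit
17: fault, evict 49, frames [40, 17]
32: fault, evict 17, frames [40, 32]
40: hit
49: fault, evict 32, frames [40, 49]
40: hit
17: fault, evict 49, frames [40, 17]
32: fault, evict 17, frames [40, 32]
40: hit
32: hit
17: fault, evict 32, frames [40, 17]
49: fault, evict 17, frames [40, 49]
32: fault, evict 49, frames [40, 32]
17: fault, evict 32, frames [40, 17]
49: fault, evict 17, frames [40, 49]
52: fault, evict 49, frames [40, 52]
Page faults: 14.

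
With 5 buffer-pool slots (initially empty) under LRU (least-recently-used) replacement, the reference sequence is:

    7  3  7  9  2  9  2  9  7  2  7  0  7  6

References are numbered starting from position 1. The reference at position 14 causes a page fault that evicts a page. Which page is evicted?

3

pos 1: 7 → miss, frames (7)
pos 2: 3 → miss, frames (7 3)
pos 3: 7 → hit
pos 4: 9 → miss, frames (3 7 9)
pos 5: 2 → miss, frames (3 7 9 2)
pos 6: 9 → hit
pos 7: 2 → hit
pos 8: 9 → hit
pos 9: 7 → hit
pos 10: 2 → hit
pos 11: 7 → hit
pos 12: 0 → miss, frames (3 9 2 7 0)
pos 13: 7 → hit
pos 14: 6 → miss, evict 3, frames (9 2 0 7 6)
At position 14, page 3 is evicted.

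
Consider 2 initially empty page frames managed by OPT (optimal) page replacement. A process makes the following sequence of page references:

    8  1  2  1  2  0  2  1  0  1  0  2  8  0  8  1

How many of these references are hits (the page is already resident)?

8 -> fault, frames [8]
1 -> fault, frames [8, 1]
2 -> fault, evict 8, frames [1, 2]
1 -> hit
2 -> hit
0 -> fault, evict 1, frames [2, 0]
2 -> hit
1 -> fault, evict 2, frames [0, 1]
0 -> hit
1 -> hit
0 -> hit
2 -> fault, evict 1, frames [0, 2]
8 -> fault, evict 2, frames [0, 8]
0 -> hit
8 -> hit
1 -> fault, evict 8, frames [0, 1]
Hits: 8.

8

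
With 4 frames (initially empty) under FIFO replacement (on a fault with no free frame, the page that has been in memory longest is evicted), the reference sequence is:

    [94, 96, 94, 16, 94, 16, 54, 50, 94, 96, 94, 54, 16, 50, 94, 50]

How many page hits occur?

8

94 → miss, frames {94}
96 → miss, frames {94,96}
94 → hit
16 → miss, frames {94,96,16}
94 → hit
16 → hit
54 → miss, frames {94,96,16,54}
50 → miss, evict 94, frames {96,16,54,50}
94 → miss, evict 96, frames {16,54,50,94}
96 → miss, evict 16, frames {54,50,94,96}
94 → hit
54 → hit
16 → miss, evict 54, frames {50,94,96,16}
50 → hit
94 → hit
50 → hit
Hits: 8.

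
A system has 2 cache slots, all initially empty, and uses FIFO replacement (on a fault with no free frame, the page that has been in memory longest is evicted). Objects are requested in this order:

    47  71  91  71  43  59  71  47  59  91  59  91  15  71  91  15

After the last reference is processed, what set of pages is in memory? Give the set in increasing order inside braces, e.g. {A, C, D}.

47 → miss, frames [47]
71 → miss, frames [47, 71]
91 → miss, evict 47, frames [71, 91]
71 → hit
43 → miss, evict 71, frames [91, 43]
59 → miss, evict 91, frames [43, 59]
71 → miss, evict 43, frames [59, 71]
47 → miss, evict 59, frames [71, 47]
59 → miss, evict 71, frames [47, 59]
91 → miss, evict 47, frames [59, 91]
59 → hit
91 → hit
15 → miss, evict 59, frames [91, 15]
71 → miss, evict 91, frames [15, 71]
91 → miss, evict 15, frames [71, 91]
15 → miss, evict 71, frames [91, 15]

{15, 91}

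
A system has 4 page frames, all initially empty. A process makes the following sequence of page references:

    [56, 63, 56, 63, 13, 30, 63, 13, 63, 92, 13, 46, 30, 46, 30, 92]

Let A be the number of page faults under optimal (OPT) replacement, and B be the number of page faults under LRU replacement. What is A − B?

Under OPT: F F . . F F . . . F . F . . . . → 6 faults.
Under LRU: F F . . F F . . . F . F F . . . → 7 faults.
A − B = 6 − 7 = -1.

-1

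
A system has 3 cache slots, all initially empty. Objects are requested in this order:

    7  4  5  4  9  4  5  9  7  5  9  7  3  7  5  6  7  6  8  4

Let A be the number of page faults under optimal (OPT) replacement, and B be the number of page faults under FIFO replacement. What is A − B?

Under OPT: F F F . F . . . F . . . F . . F . . F F → 9 faults.
Under FIFO: F F F . F . . . F . . . F . F F F . F F → 11 faults.
A − B = 9 − 11 = -2.

-2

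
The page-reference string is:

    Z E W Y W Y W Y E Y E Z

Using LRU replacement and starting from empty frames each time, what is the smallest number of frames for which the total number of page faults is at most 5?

3

f=1: 12 faults
f=2: 6 faults
f=3: 5 faults
f=4: 4 faults
Smallest f with faults ≤ 5 is 3.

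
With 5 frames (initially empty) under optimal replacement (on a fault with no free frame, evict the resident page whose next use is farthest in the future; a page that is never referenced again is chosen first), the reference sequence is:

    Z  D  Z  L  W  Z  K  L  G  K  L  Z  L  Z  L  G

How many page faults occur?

6

Z → fault, frames (Z)
D → fault, frames (Z D)
Z → hit
L → fault, frames (Z D L)
W → fault, frames (Z D L W)
Z → hit
K → fault, frames (Z D L W K)
L → hit
G → fault, evict W, frames (Z D L K G)
K → hit
L → hit
Z → hit
L → hit
Z → hit
L → hit
G → hit
Page faults: 6.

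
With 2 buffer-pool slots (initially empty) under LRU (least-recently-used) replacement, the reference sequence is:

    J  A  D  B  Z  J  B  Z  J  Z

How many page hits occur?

J → miss, frames [J]
A → miss, frames [J, A]
D → miss, evict J, frames [A, D]
B → miss, evict A, frames [D, B]
Z → miss, evict D, frames [B, Z]
J → miss, evict B, frames [Z, J]
B → miss, evict Z, frames [J, B]
Z → miss, evict J, frames [B, Z]
J → miss, evict B, frames [Z, J]
Z → hit
Hits: 1.

1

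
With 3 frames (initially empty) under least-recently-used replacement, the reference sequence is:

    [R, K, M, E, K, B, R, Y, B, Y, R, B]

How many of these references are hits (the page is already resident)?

5

R -> miss, frames [R]
K -> miss, frames [R, K]
M -> miss, frames [R, K, M]
E -> miss, evict R, frames [K, M, E]
K -> hit
B -> miss, evict M, frames [E, K, B]
R -> miss, evict E, frames [K, B, R]
Y -> miss, evict K, frames [B, R, Y]
B -> hit
Y -> hit
R -> hit
B -> hit
Hits: 5.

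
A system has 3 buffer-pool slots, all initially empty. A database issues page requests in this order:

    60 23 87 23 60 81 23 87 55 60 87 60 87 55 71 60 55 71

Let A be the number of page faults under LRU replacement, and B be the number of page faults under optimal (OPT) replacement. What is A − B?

2

Under LRU: F F F . . F . F F F . . . . F F . . → 9 faults.
Under OPT: F F F . . F . . F F . . . . F . . . → 7 faults.
A − B = 9 − 7 = 2.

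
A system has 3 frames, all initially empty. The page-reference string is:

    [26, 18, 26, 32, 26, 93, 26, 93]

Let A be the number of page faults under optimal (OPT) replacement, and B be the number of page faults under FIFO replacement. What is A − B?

-1

Under OPT: F F . F . F . . → 4 faults.
Under FIFO: F F . F . F F . → 5 faults.
A − B = 4 − 5 = -1.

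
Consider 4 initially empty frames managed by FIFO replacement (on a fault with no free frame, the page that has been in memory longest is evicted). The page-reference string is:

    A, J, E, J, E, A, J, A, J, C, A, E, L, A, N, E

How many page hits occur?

8

A: fault, frames [A]
J: fault, frames [A, J]
E: fault, frames [A, J, E]
J: hit
E: hit
A: hit
J: hit
A: hit
J: hit
C: fault, frames [A, J, E, C]
A: hit
E: hit
L: fault, evict A, frames [J, E, C, L]
A: fault, evict J, frames [E, C, L, A]
N: fault, evict E, frames [C, L, A, N]
E: fault, evict C, frames [L, A, N, E]
Hits: 8.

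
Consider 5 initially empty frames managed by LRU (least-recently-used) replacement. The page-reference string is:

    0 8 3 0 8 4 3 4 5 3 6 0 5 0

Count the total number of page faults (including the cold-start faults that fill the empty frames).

0 → miss, frames (0)
8 → miss, frames (0 8)
3 → miss, frames (0 8 3)
0 → hit
8 → hit
4 → miss, frames (3 0 8 4)
3 → hit
4 → hit
5 → miss, frames (0 8 3 4 5)
3 → hit
6 → miss, evict 0, frames (8 4 5 3 6)
0 → miss, evict 8, frames (4 5 3 6 0)
5 → hit
0 → hit
Page faults: 7.

7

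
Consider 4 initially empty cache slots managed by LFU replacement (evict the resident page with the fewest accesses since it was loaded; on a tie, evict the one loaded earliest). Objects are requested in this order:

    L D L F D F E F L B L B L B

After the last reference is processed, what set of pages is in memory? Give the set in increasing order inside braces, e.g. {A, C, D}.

L: miss, frames [L]
D: miss, frames [L, D]
L: hit
F: miss, frames [L, D, F]
D: hit
F: hit
E: miss, frames [L, D, F, E]
F: hit
L: hit
B: miss, evict E, frames [L, D, F, B]
L: hit
B: hit
L: hit
B: hit

{B, D, F, L}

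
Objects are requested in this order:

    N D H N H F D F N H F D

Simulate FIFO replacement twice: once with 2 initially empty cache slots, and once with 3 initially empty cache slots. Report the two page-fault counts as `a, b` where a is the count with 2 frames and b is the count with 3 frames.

10, 6

2 frames: F F F F . F F . F F F F → 10 faults.
3 frames: F F F . . F . . F . . F → 6 faults.
6 < 10: adding a frame reduced faults, as is typical.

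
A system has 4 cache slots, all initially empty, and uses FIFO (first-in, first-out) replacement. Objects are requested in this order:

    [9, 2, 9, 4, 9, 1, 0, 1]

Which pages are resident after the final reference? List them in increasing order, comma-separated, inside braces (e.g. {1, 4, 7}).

{0, 1, 2, 4}

9 -> fault, frames {9}
2 -> fault, frames {9,2}
9 -> hit
4 -> fault, frames {9,2,4}
9 -> hit
1 -> fault, frames {9,2,4,1}
0 -> fault, evict 9, frames {2,4,1,0}
1 -> hit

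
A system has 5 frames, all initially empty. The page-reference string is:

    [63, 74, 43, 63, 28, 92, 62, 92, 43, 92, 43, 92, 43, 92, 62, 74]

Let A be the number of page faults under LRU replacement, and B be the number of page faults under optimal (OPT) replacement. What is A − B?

1

Under LRU: F F F . F F F . . . . . . . . F → 7 faults.
Under OPT: F F F . F F F . . . . . . . . . → 6 faults.
A − B = 7 − 6 = 1.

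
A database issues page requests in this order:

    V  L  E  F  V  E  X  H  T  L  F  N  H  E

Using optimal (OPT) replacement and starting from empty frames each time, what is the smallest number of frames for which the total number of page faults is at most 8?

f=1: 14 faults
f=2: 12 faults
f=3: 10 faults
f=4: 9 faults
f=5: 8 faults
f=6: 8 faults
f=7: 8 faults
f=8: 8 faults
Smallest f with faults ≤ 8 is 5.

5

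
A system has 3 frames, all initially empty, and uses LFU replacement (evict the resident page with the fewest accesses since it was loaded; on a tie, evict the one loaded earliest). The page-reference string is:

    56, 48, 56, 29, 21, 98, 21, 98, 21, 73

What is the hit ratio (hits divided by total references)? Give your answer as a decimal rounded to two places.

56 → fault, frames {56}
48 → fault, frames {56,48}
56 → hit
29 → fault, frames {56,48,29}
21 → fault, evict 48, frames {56,29,21}
98 → fault, evict 29, frames {56,21,98}
21 → hit
98 → hit
21 → hit
73 → fault, evict 56, frames {21,98,73}
Hits: 4 of 10 references → 4/10 = 0.4000.

0.40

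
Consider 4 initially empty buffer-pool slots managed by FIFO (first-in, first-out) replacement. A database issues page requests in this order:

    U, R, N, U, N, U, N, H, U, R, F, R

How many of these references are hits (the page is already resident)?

U -> miss, frames [U]
R -> miss, frames [U, R]
N -> miss, frames [U, R, N]
U -> hit
N -> hit
U -> hit
N -> hit
H -> miss, frames [U, R, N, H]
U -> hit
R -> hit
F -> miss, evict U, frames [R, N, H, F]
R -> hit
Hits: 7.

7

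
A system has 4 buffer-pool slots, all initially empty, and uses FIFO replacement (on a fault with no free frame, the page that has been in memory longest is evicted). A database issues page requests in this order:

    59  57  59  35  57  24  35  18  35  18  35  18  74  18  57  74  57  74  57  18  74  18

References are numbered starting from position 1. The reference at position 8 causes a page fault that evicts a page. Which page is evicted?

pos 1: 59 -> miss, frames {59}
pos 2: 57 -> miss, frames {59,57}
pos 3: 59 -> hit
pos 4: 35 -> miss, frames {59,57,35}
pos 5: 57 -> hit
pos 6: 24 -> miss, frames {59,57,35,24}
pos 7: 35 -> hit
pos 8: 18 -> miss, evict 59, frames {57,35,24,18}
At position 8, page 59 is evicted.

59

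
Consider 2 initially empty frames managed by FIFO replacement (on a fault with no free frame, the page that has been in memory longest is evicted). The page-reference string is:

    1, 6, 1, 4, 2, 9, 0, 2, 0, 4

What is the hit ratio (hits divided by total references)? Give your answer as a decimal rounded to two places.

1: fault, frames [1]
6: fault, frames [1, 6]
1: hit
4: fault, evict 1, frames [6, 4]
2: fault, evict 6, frames [4, 2]
9: fault, evict 4, frames [2, 9]
0: fault, evict 2, frames [9, 0]
2: fault, evict 9, frames [0, 2]
0: hit
4: fault, evict 0, frames [2, 4]
Hits: 2 of 10 references → 2/10 = 0.2000.

0.20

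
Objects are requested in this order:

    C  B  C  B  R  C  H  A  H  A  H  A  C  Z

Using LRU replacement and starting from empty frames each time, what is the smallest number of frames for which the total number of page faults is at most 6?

3

f=1: 14 faults
f=2: 8 faults
f=3: 6 faults
f=4: 6 faults
f=5: 6 faults
f=6: 6 faults
Smallest f with faults ≤ 6 is 3.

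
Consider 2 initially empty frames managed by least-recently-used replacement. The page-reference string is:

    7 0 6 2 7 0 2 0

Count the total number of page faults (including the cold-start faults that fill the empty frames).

7: miss, frames (7)
0: miss, frames (7 0)
6: miss, evict 7, frames (0 6)
2: miss, evict 0, frames (6 2)
7: miss, evict 6, frames (2 7)
0: miss, evict 2, frames (7 0)
2: miss, evict 7, frames (0 2)
0: hit
Page faults: 7.

7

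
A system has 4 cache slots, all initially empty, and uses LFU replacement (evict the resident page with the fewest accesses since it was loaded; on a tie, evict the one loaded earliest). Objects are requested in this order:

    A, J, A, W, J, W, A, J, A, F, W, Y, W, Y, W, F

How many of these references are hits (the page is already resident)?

A: fault, frames [A]
J: fault, frames [A, J]
A: hit
W: fault, frames [A, J, W]
J: hit
W: hit
A: hit
J: hit
A: hit
F: fault, frames [A, J, W, F]
W: hit
Y: fault, evict F, frames [A, J, W, Y]
W: hit
Y: hit
W: hit
F: fault, evict Y, frames [A, J, W, F]
Hits: 10.

10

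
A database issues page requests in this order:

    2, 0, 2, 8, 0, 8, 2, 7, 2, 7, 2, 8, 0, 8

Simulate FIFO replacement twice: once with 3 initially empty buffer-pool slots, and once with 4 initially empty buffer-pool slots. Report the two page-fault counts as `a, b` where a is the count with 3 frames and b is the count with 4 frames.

3 frames: F F . F . . . F F . . . F F → 7 faults.
4 frames: F F . F . . . F . . . . . . → 4 faults.
4 < 7: adding a frame reduced faults, as is typical.

7, 4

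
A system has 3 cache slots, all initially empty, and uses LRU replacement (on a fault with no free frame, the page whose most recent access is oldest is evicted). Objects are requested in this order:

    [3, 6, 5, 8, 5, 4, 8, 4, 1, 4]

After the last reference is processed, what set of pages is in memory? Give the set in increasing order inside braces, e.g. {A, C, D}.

{1, 4, 8}

3 → miss, frames [3]
6 → miss, frames [3, 6]
5 → miss, frames [3, 6, 5]
8 → miss, evict 3, frames [6, 5, 8]
5 → hit
4 → miss, evict 6, frames [8, 5, 4]
8 → hit
4 → hit
1 → miss, evict 5, frames [8, 4, 1]
4 → hit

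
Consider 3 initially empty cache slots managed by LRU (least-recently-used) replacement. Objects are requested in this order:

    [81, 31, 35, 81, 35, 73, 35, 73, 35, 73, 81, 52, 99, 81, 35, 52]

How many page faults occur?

81 -> miss, frames {81}
31 -> miss, frames {81,31}
35 -> miss, frames {81,31,35}
81 -> hit
35 -> hit
73 -> miss, evict 31, frames {81,35,73}
35 -> hit
73 -> hit
35 -> hit
73 -> hit
81 -> hit
52 -> miss, evict 35, frames {73,81,52}
99 -> miss, evict 73, frames {81,52,99}
81 -> hit
35 -> miss, evict 52, frames {99,81,35}
52 -> miss, evict 99, frames {81,35,52}
Page faults: 8.

8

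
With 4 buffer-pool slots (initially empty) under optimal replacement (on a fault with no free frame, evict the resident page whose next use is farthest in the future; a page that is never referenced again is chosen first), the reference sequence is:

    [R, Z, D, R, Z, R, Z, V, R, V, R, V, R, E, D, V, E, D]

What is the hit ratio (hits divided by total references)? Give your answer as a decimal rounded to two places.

0.72

R: miss, frames {R}
Z: miss, frames {R,Z}
D: miss, frames {R,Z,D}
R: hit
Z: hit
R: hit
Z: hit
V: miss, frames {R,Z,D,V}
R: hit
V: hit
R: hit
V: hit
R: hit
E: miss, evict Z, frames {R,D,V,E}
D: hit
V: hit
E: hit
D: hit
Hits: 13 of 18 references → 13/18 = 0.7222.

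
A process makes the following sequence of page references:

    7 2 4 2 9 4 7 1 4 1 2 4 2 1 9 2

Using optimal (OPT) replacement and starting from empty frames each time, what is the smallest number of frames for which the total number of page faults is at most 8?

f=1: 16 faults
f=2: 9 faults
f=3: 7 faults
f=4: 5 faults
f=5: 5 faults
Smallest f with faults ≤ 8 is 3.

3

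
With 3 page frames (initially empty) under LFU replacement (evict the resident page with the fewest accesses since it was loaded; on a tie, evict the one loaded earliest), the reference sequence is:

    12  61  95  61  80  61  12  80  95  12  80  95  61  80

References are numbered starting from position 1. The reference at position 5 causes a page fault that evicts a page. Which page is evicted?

12

pos 1: 12: miss, frames {12}
pos 2: 61: miss, frames {12,61}
pos 3: 95: miss, frames {12,61,95}
pos 4: 61: hit
pos 5: 80: miss, evict 12, frames {61,95,80}
At position 5, page 12 is evicted.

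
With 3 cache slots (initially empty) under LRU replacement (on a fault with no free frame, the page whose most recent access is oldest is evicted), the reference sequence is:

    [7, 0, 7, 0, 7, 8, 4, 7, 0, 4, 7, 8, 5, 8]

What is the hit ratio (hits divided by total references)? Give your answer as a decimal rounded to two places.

0.50

7: fault, frames [7]
0: fault, frames [7, 0]
7: hit
0: hit
7: hit
8: fault, frames [0, 7, 8]
4: fault, evict 0, frames [7, 8, 4]
7: hit
0: fault, evict 8, frames [4, 7, 0]
4: hit
7: hit
8: fault, evict 0, frames [4, 7, 8]
5: fault, evict 4, frames [7, 8, 5]
8: hit
Hits: 7 of 14 references → 7/14 = 0.5000.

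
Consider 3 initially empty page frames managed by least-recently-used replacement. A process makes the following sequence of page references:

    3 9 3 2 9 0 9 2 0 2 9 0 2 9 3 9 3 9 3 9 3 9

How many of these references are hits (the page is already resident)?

3: fault, frames {3}
9: fault, frames {3,9}
3: hit
2: fault, frames {9,3,2}
9: hit
0: fault, evict 3, frames {2,9,0}
9: hit
2: hit
0: hit
2: hit
9: hit
0: hit
2: hit
9: hit
3: fault, evict 0, frames {2,9,3}
9: hit
3: hit
9: hit
3: hit
9: hit
3: hit
9: hit
Hits: 17.

17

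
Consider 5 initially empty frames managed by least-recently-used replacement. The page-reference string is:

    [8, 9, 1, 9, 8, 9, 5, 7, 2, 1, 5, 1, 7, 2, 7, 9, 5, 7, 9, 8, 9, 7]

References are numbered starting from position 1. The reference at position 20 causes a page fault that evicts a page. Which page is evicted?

1

pos 1: 8: fault, frames {8}
pos 2: 9: fault, frames {8,9}
pos 3: 1: fault, frames {8,9,1}
pos 4: 9: hit
pos 5: 8: hit
pos 6: 9: hit
pos 7: 5: fault, frames {1,8,9,5}
pos 8: 7: fault, frames {1,8,9,5,7}
pos 9: 2: fault, evict 1, frames {8,9,5,7,2}
pos 10: 1: fault, evict 8, frames {9,5,7,2,1}
pos 11: 5: hit
pos 12: 1: hit
pos 13: 7: hit
pos 14: 2: hit
pos 15: 7: hit
pos 16: 9: hit
pos 17: 5: hit
pos 18: 7: hit
pos 19: 9: hit
pos 20: 8: fault, evict 1, frames {2,5,7,9,8}
At position 20, page 1 is evicted.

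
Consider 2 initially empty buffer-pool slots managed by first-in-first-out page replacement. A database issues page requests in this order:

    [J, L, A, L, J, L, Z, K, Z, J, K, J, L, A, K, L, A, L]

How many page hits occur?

J -> miss, frames {J}
L -> miss, frames {J,L}
A -> miss, evict J, frames {L,A}
L -> hit
J -> miss, evict L, frames {A,J}
L -> miss, evict A, frames {J,L}
Z -> miss, evict J, frames {L,Z}
K -> miss, evict L, frames {Z,K}
Z -> hit
J -> miss, evict Z, frames {K,J}
K -> hit
J -> hit
L -> miss, evict K, frames {J,L}
A -> miss, evict J, frames {L,A}
K -> miss, evict L, frames {A,K}
L -> miss, evict A, frames {K,L}
A -> miss, evict K, frames {L,A}
L -> hit
Hits: 5.

5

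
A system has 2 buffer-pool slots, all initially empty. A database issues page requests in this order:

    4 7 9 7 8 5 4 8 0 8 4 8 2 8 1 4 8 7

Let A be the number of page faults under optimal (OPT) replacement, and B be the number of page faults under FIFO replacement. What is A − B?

-3

Under OPT: F F F . F F F . F . F . F . F F . F → 12 faults.
Under FIFO: F F F . F F F F F . F F F . F F F F → 15 faults.
A − B = 12 − 15 = -3.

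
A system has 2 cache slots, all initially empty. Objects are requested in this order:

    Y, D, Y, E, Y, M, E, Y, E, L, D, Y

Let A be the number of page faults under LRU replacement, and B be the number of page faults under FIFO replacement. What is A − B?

-1

Under LRU: F F . F . F F F . F F F → 9 faults.
Under FIFO: F F . F F F F F . F F F → 10 faults.
A − B = 9 − 10 = -1.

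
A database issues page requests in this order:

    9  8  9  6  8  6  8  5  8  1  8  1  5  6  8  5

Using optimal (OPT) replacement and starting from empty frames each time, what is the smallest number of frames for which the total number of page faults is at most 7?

3

f=1: 16 faults
f=2: 8 faults
f=3: 6 faults
f=4: 5 faults
f=5: 5 faults
Smallest f with faults ≤ 7 is 3.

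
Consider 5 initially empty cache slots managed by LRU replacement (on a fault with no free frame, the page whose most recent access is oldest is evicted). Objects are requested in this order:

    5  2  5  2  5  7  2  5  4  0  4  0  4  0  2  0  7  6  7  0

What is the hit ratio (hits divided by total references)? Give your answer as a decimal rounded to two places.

0.70

5 -> fault, frames (5)
2 -> fault, frames (5 2)
5 -> hit
2 -> hit
5 -> hit
7 -> fault, frames (2 5 7)
2 -> hit
5 -> hit
4 -> fault, frames (7 2 5 4)
0 -> fault, frames (7 2 5 4 0)
4 -> hit
0 -> hit
4 -> hit
0 -> hit
2 -> hit
0 -> hit
7 -> hit
6 -> fault, evict 5, frames (4 2 0 7 6)
7 -> hit
0 -> hit
Hits: 14 of 20 references → 14/20 = 0.7000.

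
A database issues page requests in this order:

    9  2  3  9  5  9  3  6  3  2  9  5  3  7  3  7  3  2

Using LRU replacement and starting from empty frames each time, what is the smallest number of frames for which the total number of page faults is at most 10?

f=1: 18 faults
f=2: 13 faults
f=3: 11 faults
f=4: 9 faults
f=5: 6 faults
f=6: 6 faults
Smallest f with faults ≤ 10 is 4.

4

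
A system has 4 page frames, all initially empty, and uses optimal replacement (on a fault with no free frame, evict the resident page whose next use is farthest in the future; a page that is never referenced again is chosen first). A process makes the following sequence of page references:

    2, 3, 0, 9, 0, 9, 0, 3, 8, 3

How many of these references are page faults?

2 → miss, frames (2)
3 → miss, frames (2 3)
0 → miss, frames (2 3 0)
9 → miss, frames (2 3 0 9)
0 → hit
9 → hit
0 → hit
3 → hit
8 → miss, evict 9, frames (2 3 0 8)
3 → hit
Page faults: 5.

5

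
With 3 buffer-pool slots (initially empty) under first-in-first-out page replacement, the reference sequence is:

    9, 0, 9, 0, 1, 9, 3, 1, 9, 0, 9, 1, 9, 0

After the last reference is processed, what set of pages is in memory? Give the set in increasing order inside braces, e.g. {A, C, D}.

{0, 1, 9}

9: miss, frames (9)
0: miss, frames (9 0)
9: hit
0: hit
1: miss, frames (9 0 1)
9: hit
3: miss, evict 9, frames (0 1 3)
1: hit
9: miss, evict 0, frames (1 3 9)
0: miss, evict 1, frames (3 9 0)
9: hit
1: miss, evict 3, frames (9 0 1)
9: hit
0: hit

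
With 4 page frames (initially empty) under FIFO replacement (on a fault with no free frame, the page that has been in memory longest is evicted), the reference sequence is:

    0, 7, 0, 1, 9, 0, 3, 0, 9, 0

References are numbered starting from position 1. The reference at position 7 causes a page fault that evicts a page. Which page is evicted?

pos 1: 0 → fault, frames (0)
pos 2: 7 → fault, frames (0 7)
pos 3: 0 → hit
pos 4: 1 → fault, frames (0 7 1)
pos 5: 9 → fault, frames (0 7 1 9)
pos 6: 0 → hit
pos 7: 3 → fault, evict 0, frames (7 1 9 3)
At position 7, page 0 is evicted.

0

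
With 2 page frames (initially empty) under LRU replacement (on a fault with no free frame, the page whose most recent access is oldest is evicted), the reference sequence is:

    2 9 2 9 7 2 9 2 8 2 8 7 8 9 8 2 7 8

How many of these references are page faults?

2: fault, frames [2]
9: fault, frames [2, 9]
2: hit
9: hit
7: fault, evict 2, frames [9, 7]
2: fault, evict 9, frames [7, 2]
9: fault, evict 7, frames [2, 9]
2: hit
8: fault, evict 9, frames [2, 8]
2: hit
8: hit
7: fault, evict 2, frames [8, 7]
8: hit
9: fault, evict 7, frames [8, 9]
8: hit
2: fault, evict 9, frames [8, 2]
7: fault, evict 8, frames [2, 7]
8: fault, evict 2, frames [7, 8]
Page faults: 11.

11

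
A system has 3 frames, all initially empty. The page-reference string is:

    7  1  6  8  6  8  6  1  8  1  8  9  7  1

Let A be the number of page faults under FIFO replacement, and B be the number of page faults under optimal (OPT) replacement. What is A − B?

1

Under FIFO: F F F F . . . . . . . F F F → 7 faults.
Under OPT: F F F F . . . . . . . F F . → 6 faults.
A − B = 7 − 6 = 1.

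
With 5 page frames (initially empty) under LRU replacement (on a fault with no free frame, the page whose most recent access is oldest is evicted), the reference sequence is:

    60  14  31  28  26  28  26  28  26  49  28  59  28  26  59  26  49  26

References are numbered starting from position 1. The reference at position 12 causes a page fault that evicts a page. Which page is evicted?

pos 1: 60 -> miss, frames (60)
pos 2: 14 -> miss, frames (60 14)
pos 3: 31 -> miss, frames (60 14 31)
pos 4: 28 -> miss, frames (60 14 31 28)
pos 5: 26 -> miss, frames (60 14 31 28 26)
pos 6: 28 -> hit
pos 7: 26 -> hit
pos 8: 28 -> hit
pos 9: 26 -> hit
pos 10: 49 -> miss, evict 60, frames (14 31 28 26 49)
pos 11: 28 -> hit
pos 12: 59 -> miss, evict 14, frames (31 26 49 28 59)
At position 12, page 14 is evicted.

14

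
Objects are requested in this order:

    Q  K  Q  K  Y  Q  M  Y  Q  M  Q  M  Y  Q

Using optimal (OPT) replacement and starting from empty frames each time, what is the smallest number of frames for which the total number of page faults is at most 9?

f=1: 14 faults
f=2: 6 faults
f=3: 4 faults
f=4: 4 faults
Smallest f with faults ≤ 9 is 2.

2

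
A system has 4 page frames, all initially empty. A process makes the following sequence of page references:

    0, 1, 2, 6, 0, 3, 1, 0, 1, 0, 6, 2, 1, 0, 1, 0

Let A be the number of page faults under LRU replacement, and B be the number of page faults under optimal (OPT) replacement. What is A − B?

1

Under LRU: F F F F . F F . . . . F . . . . → 7 faults.
Under OPT: F F F F . F . . . . . F . . . . → 6 faults.
A − B = 7 − 6 = 1.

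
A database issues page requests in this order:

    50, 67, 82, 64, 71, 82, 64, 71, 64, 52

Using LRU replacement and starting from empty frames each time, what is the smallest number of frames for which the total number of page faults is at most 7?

3

f=1: 10 faults
f=2: 9 faults
f=3: 6 faults
f=4: 6 faults
f=5: 6 faults
f=6: 6 faults
Smallest f with faults ≤ 7 is 3.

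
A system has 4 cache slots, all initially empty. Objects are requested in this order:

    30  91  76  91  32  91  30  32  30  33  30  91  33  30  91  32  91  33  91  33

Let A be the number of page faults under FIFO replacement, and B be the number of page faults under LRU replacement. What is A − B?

Under FIFO: F F F . F . . . . F F F . . . . . . . . → 7 faults.
Under LRU: F F F . F . . . . F . . . . . . . . . . → 5 faults.
A − B = 7 − 5 = 2.

2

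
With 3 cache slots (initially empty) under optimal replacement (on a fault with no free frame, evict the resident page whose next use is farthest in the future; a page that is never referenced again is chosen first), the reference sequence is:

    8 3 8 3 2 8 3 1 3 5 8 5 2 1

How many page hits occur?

8

8 → miss, frames {8}
3 → miss, frames {8,3}
8 → hit
3 → hit
2 → miss, frames {8,3,2}
8 → hit
3 → hit
1 → miss, evict 2, frames {8,3,1}
3 → hit
5 → miss, evict 3, frames {8,1,5}
8 → hit
5 → hit
2 → miss, evict 5, frames {8,1,2}
1 → hit
Hits: 8.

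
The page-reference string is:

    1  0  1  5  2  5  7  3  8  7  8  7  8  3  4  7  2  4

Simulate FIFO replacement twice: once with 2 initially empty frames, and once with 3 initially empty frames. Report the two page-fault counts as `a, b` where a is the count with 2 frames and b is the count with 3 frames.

13, 10

2 frames: F F . F F . F F F F . . . F F F F F → 13 faults.
3 frames: F F . F F . F F F . . . . . F F F . → 10 faults.
10 < 13: adding a frame reduced faults, as is typical.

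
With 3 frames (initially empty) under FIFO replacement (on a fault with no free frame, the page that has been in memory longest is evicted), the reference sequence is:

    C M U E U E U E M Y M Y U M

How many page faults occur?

C: fault, frames {C}
M: fault, frames {C,M}
U: fault, frames {C,M,U}
E: fault, evict C, frames {M,U,E}
U: hit
E: hit
U: hit
E: hit
M: hit
Y: fault, evict M, frames {U,E,Y}
M: fault, evict U, frames {E,Y,M}
Y: hit
U: fault, evict E, frames {Y,M,U}
M: hit
Page faults: 7.

7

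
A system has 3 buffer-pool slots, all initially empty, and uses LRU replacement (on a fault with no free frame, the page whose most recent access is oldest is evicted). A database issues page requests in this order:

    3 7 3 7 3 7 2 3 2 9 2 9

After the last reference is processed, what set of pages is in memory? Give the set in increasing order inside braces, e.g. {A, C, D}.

{2, 3, 9}

3 → fault, frames {3}
7 → fault, frames {3,7}
3 → hit
7 → hit
3 → hit
7 → hit
2 → fault, frames {3,7,2}
3 → hit
2 → hit
9 → fault, evict 7, frames {3,2,9}
2 → hit
9 → hit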